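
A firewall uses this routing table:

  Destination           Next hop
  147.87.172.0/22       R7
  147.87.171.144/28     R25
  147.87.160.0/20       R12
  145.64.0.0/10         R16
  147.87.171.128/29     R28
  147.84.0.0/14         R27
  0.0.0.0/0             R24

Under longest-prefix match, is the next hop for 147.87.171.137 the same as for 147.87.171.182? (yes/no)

147.87.171.137: longest match 147.87.160.0/20 -> R12
147.87.171.182: longest match 147.87.160.0/20 -> R12

yes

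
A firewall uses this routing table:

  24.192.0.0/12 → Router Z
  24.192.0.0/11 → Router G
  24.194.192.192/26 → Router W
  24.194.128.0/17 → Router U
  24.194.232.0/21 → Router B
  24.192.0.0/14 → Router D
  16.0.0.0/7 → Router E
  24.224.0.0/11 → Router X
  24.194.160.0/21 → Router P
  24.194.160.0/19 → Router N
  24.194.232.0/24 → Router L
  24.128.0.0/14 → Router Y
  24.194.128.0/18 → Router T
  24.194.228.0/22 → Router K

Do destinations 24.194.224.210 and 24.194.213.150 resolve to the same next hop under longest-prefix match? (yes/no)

24.194.224.210: longest match 24.194.128.0/17 -> Router U
24.194.213.150: longest match 24.194.128.0/17 -> Router U

yes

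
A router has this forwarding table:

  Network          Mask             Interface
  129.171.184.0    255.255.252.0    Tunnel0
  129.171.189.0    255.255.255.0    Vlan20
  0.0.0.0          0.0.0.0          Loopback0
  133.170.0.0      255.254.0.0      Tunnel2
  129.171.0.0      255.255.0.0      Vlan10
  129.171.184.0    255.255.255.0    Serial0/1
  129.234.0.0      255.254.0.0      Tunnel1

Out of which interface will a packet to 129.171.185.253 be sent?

Routes whose prefix contains 129.171.185.253:
  0.0.0.0/0 (default, matches everything) -> Loopback0
  129.171.0.0/16 (129.171.0.0 - 129.171.255.255) -> Vlan10
  129.171.184.0/22 (129.171.184.0 - 129.171.187.255) -> Tunnel0
More-specific entries that do NOT match:
  129.171.189.0/24 (129.171.189.0 - 129.171.189.255) does not contain 129.171.185.253
  129.171.184.0/24 (129.171.184.0 - 129.171.184.255) does not contain 129.171.185.253
Longest matching prefix is /22 -> interface Tunnel0.

Tunnel0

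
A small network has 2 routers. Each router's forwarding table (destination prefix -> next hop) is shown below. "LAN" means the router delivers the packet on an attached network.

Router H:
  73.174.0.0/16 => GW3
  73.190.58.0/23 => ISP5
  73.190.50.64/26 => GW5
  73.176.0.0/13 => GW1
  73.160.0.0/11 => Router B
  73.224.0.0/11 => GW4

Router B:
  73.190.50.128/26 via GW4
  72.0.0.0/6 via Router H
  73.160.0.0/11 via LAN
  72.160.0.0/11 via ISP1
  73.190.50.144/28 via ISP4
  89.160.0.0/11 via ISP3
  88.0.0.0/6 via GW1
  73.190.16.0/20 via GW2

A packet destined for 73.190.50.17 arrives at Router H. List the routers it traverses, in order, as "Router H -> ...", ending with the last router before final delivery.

Router H -> Router B

At Router H: longest match for 73.190.50.17 is 73.160.0.0/11 -> Router B
At Router B: longest match for 73.190.50.17 is 73.160.0.0/11 -> LAN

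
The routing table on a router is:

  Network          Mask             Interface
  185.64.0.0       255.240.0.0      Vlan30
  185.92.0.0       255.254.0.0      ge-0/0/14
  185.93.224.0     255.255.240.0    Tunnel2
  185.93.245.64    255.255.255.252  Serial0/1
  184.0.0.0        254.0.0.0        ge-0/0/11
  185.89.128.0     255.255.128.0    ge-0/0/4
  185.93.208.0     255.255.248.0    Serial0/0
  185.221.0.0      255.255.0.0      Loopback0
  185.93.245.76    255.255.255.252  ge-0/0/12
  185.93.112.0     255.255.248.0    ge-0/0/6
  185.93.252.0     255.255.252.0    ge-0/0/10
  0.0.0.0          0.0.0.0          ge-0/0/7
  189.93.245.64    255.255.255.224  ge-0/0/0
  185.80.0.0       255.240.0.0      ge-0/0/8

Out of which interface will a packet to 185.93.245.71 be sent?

Routes whose prefix contains 185.93.245.71:
  0.0.0.0/0 (default, matches everything) -> ge-0/0/7
  184.0.0.0/7 (184.0.0.0 - 185.255.255.255) -> ge-0/0/11
  185.80.0.0/12 (185.80.0.0 - 185.95.255.255) -> ge-0/0/8
  185.92.0.0/15 (185.92.0.0 - 185.93.255.255) -> ge-0/0/14
More-specific entries that do NOT match:
  185.93.245.64/30 (185.93.245.64 - 185.93.245.67) does not contain 185.93.245.71
  185.93.245.76/30 (185.93.245.76 - 185.93.245.79) does not contain 185.93.245.71
  189.93.245.64/27 (189.93.245.64 - 189.93.245.95) does not contain 185.93.245.71
  185.93.252.0/22 (185.93.252.0 - 185.93.255.255) does not contain 185.93.245.71
  185.93.208.0/21 (185.93.208.0 - 185.93.215.255) does not contain 185.93.245.71
  185.93.112.0/21 (185.93.112.0 - 185.93.119.255) does not contain 185.93.245.71
  185.93.224.0/20 (185.93.224.0 - 185.93.239.255) does not contain 185.93.245.71
  185.89.128.0/17 (185.89.128.0 - 185.89.255.255) does not contain 185.93.245.71
  185.221.0.0/16 (185.221.0.0 - 185.221.255.255) does not contain 185.93.245.71
Longest matching prefix is /15 -> interface ge-0/0/14.

ge-0/0/14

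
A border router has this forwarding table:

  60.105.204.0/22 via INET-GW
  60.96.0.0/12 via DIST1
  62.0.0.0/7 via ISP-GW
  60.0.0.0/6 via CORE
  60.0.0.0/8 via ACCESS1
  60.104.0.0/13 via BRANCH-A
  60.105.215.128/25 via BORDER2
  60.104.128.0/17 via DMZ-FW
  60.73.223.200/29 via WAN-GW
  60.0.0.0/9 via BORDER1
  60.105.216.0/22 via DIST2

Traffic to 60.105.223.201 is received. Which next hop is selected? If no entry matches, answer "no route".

Routes whose prefix contains 60.105.223.201:
  60.0.0.0/6 (60.0.0.0 - 63.255.255.255) -> CORE
  60.0.0.0/8 (60.0.0.0 - 60.255.255.255) -> ACCESS1
  60.0.0.0/9 (60.0.0.0 - 60.127.255.255) -> BORDER1
  60.96.0.0/12 (60.96.0.0 - 60.111.255.255) -> DIST1
  60.104.0.0/13 (60.104.0.0 - 60.111.255.255) -> BRANCH-A
More-specific entries that do NOT match:
  60.73.223.200/29 (60.73.223.200 - 60.73.223.207) does not contain 60.105.223.201
  60.105.215.128/25 (60.105.215.128 - 60.105.215.255) does not contain 60.105.223.201
  60.105.204.0/22 (60.105.204.0 - 60.105.207.255) does not contain 60.105.223.201
  60.105.216.0/22 (60.105.216.0 - 60.105.219.255) does not contain 60.105.223.201
  60.104.128.0/17 (60.104.128.0 - 60.104.255.255) does not contain 60.105.223.201
Longest matching prefix is /13 -> next hop BRANCH-A.

BRANCH-A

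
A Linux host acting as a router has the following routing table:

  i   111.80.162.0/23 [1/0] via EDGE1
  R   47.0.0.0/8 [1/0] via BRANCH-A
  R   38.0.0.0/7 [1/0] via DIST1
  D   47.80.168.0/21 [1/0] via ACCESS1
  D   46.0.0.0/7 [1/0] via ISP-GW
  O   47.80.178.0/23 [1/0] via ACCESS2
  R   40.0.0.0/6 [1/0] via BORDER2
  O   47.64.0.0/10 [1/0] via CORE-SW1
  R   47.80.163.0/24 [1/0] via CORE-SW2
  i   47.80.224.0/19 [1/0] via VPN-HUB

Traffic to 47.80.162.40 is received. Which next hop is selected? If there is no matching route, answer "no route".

CORE-SW1

Routes whose prefix contains 47.80.162.40:
  46.0.0.0/7 (46.0.0.0 - 47.255.255.255) -> ISP-GW
  47.0.0.0/8 (47.0.0.0 - 47.255.255.255) -> BRANCH-A
  47.64.0.0/10 (47.64.0.0 - 47.127.255.255) -> CORE-SW1
More-specific entries that do NOT match:
  47.80.163.0/24 (47.80.163.0 - 47.80.163.255) does not contain 47.80.162.40
  111.80.162.0/23 (111.80.162.0 - 111.80.163.255) does not contain 47.80.162.40
  47.80.178.0/23 (47.80.178.0 - 47.80.179.255) does not contain 47.80.162.40
  47.80.168.0/21 (47.80.168.0 - 47.80.175.255) does not contain 47.80.162.40
  47.80.224.0/19 (47.80.224.0 - 47.80.255.255) does not contain 47.80.162.40
Longest matching prefix is /10 -> next hop CORE-SW1.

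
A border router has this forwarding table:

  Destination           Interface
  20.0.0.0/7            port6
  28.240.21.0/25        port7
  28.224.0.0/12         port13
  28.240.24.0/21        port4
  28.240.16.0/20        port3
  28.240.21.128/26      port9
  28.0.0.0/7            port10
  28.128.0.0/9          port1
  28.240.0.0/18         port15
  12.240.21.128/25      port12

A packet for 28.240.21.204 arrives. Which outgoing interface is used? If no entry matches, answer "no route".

Routes whose prefix contains 28.240.21.204:
  28.0.0.0/7 (28.0.0.0 - 29.255.255.255) -> port10
  28.128.0.0/9 (28.128.0.0 - 28.255.255.255) -> port1
  28.240.0.0/18 (28.240.0.0 - 28.240.63.255) -> port15
  28.240.16.0/20 (28.240.16.0 - 28.240.31.255) -> port3
More-specific entries that do NOT match:
  28.240.21.128/26 (28.240.21.128 - 28.240.21.191) does not contain 28.240.21.204
  28.240.21.0/25 (28.240.21.0 - 28.240.21.127) does not contain 28.240.21.204
  12.240.21.128/25 (12.240.21.128 - 12.240.21.255) does not contain 28.240.21.204
  28.240.24.0/21 (28.240.24.0 - 28.240.31.255) does not contain 28.240.21.204
Longest matching prefix is /20 -> interface port3.

port3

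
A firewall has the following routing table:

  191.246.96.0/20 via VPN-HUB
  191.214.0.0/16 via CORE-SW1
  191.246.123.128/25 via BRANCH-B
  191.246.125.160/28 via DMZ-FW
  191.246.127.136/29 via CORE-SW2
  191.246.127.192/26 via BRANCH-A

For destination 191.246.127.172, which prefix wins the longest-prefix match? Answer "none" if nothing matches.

191.246.127.172 is outside every listed prefix and there is no default route.

none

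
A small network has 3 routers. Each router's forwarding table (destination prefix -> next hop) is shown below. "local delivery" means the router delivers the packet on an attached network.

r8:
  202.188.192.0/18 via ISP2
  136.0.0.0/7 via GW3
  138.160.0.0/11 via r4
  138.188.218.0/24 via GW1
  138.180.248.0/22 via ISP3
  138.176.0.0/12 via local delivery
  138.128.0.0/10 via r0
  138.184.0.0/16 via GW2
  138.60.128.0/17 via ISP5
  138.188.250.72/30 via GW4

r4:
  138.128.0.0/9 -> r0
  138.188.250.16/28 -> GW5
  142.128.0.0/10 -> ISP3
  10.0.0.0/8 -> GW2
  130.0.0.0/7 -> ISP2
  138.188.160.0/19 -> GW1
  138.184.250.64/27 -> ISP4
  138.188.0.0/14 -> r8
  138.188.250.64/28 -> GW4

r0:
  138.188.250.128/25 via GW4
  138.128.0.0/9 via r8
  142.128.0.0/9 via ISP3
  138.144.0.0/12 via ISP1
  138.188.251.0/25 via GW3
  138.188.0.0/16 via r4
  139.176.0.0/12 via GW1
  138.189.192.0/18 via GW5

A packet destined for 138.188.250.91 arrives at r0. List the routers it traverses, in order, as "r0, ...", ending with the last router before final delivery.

r0, r4, r8

At r0: longest match for 138.188.250.91 is 138.188.0.0/16 -> r4
At r4: longest match for 138.188.250.91 is 138.188.0.0/14 -> r8
At r8: longest match for 138.188.250.91 is 138.176.0.0/12 -> local delivery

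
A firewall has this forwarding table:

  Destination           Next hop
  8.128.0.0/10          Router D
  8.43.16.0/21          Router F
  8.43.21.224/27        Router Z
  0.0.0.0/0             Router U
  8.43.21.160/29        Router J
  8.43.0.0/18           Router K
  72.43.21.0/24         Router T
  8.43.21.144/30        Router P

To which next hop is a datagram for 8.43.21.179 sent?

Router F

Routes whose prefix contains 8.43.21.179:
  0.0.0.0/0 (default, matches everything) -> Router U
  8.43.0.0/18 (8.43.0.0 - 8.43.63.255) -> Router K
  8.43.16.0/21 (8.43.16.0 - 8.43.23.255) -> Router F
More-specific entries that do NOT match:
  8.43.21.144/30 (8.43.21.144 - 8.43.21.147) does not contain 8.43.21.179
  8.43.21.160/29 (8.43.21.160 - 8.43.21.167) does not contain 8.43.21.179
  8.43.21.224/27 (8.43.21.224 - 8.43.21.255) does not contain 8.43.21.179
  72.43.21.0/24 (72.43.21.0 - 72.43.21.255) does not contain 8.43.21.179
Longest matching prefix is /21 -> next hop Router F.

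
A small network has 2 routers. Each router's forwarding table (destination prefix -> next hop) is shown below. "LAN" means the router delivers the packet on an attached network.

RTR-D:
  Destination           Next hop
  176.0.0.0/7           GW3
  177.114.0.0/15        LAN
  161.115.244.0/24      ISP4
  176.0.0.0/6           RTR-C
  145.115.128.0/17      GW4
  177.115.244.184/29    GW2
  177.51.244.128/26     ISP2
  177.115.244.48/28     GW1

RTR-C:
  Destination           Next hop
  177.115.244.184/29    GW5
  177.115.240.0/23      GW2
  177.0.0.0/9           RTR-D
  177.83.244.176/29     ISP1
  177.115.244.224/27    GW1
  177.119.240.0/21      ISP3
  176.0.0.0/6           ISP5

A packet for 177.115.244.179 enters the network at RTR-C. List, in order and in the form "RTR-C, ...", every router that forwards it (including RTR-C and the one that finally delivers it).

RTR-C, RTR-D

At RTR-C: longest match for 177.115.244.179 is 177.0.0.0/9 -> RTR-D
At RTR-D: longest match for 177.115.244.179 is 177.114.0.0/15 -> LAN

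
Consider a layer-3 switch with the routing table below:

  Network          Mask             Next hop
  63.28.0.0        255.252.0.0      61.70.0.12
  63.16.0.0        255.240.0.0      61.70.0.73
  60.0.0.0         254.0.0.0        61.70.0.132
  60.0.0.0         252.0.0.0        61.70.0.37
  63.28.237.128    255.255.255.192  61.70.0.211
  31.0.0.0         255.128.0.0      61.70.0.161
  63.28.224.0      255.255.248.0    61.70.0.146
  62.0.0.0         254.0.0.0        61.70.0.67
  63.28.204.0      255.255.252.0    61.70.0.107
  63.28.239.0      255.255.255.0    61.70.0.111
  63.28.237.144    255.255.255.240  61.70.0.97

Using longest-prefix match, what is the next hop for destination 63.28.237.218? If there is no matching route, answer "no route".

Routes whose prefix contains 63.28.237.218:
  60.0.0.0/6 (60.0.0.0 - 63.255.255.255) -> 61.70.0.37
  62.0.0.0/7 (62.0.0.0 - 63.255.255.255) -> 61.70.0.67
  63.16.0.0/12 (63.16.0.0 - 63.31.255.255) -> 61.70.0.73
  63.28.0.0/14 (63.28.0.0 - 63.31.255.255) -> 61.70.0.12
More-specific entries that do NOT match:
  63.28.237.144/28 (63.28.237.144 - 63.28.237.159) does not contain 63.28.237.218
  63.28.237.128/26 (63.28.237.128 - 63.28.237.191) does not contain 63.28.237.218
  63.28.239.0/24 (63.28.239.0 - 63.28.239.255) does not contain 63.28.237.218
  63.28.204.0/22 (63.28.204.0 - 63.28.207.255) does not contain 63.28.237.218
  63.28.224.0/21 (63.28.224.0 - 63.28.231.255) does not contain 63.28.237.218
Longest matching prefix is /14 -> next hop 61.70.0.12.

61.70.0.12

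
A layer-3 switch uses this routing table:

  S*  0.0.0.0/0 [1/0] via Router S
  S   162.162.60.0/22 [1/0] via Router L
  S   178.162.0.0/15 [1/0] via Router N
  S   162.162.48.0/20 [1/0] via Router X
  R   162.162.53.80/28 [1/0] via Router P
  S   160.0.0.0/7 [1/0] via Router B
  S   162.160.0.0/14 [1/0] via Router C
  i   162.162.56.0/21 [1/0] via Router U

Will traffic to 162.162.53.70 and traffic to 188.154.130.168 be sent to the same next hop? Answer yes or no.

no

162.162.53.70: longest match 162.162.48.0/20 -> Router X
188.154.130.168: longest match 0.0.0.0/0 -> Router S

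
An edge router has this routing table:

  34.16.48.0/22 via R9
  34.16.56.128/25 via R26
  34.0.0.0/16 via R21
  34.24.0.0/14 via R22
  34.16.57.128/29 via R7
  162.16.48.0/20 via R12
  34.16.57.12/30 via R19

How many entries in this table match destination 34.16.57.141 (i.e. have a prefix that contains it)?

No listed prefix contains 34.16.57.141.
Total matching entries: 0.

0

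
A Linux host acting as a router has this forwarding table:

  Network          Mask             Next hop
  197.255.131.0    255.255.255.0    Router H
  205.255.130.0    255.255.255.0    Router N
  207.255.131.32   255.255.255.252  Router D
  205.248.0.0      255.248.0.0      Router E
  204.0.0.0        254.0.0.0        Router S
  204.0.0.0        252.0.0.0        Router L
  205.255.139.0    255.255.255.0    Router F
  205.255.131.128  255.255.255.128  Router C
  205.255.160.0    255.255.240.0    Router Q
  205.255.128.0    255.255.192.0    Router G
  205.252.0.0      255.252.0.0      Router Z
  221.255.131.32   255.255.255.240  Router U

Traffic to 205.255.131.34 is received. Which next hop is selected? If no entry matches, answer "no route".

Routes whose prefix contains 205.255.131.34:
  204.0.0.0/6 (204.0.0.0 - 207.255.255.255) -> Router L
  204.0.0.0/7 (204.0.0.0 - 205.255.255.255) -> Router S
  205.248.0.0/13 (205.248.0.0 - 205.255.255.255) -> Router E
  205.252.0.0/14 (205.252.0.0 - 205.255.255.255) -> Router Z
  205.255.128.0/18 (205.255.128.0 - 205.255.191.255) -> Router G
More-specific entries that do NOT match:
  207.255.131.32/30 (207.255.131.32 - 207.255.131.35) does not contain 205.255.131.34
  221.255.131.32/28 (221.255.131.32 - 221.255.131.47) does not contain 205.255.131.34
  205.255.131.128/25 (205.255.131.128 - 205.255.131.255) does not contain 205.255.131.34
  197.255.131.0/24 (197.255.131.0 - 197.255.131.255) does not contain 205.255.131.34
  205.255.130.0/24 (205.255.130.0 - 205.255.130.255) does not contain 205.255.131.34
  205.255.139.0/24 (205.255.139.0 - 205.255.139.255) does not contain 205.255.131.34
  205.255.160.0/20 (205.255.160.0 - 205.255.175.255) does not contain 205.255.131.34
Longest matching prefix is /18 -> next hop Router G.

Router G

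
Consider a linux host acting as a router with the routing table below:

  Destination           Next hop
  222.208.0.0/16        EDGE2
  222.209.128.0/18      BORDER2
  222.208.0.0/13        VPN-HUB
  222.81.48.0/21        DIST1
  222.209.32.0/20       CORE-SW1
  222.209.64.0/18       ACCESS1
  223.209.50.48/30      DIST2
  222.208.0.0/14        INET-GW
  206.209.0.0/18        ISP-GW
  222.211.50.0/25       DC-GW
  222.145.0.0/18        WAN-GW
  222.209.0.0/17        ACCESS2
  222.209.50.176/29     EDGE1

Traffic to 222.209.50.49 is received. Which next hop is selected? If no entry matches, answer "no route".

Routes whose prefix contains 222.209.50.49:
  222.208.0.0/13 (222.208.0.0 - 222.215.255.255) -> VPN-HUB
  222.208.0.0/14 (222.208.0.0 - 222.211.255.255) -> INET-GW
  222.209.0.0/17 (222.209.0.0 - 222.209.127.255) -> ACCESS2
More-specific entries that do NOT match:
  223.209.50.48/30 (223.209.50.48 - 223.209.50.51) does not contain 222.209.50.49
  222.209.50.176/29 (222.209.50.176 - 222.209.50.183) does not contain 222.209.50.49
  222.211.50.0/25 (222.211.50.0 - 222.211.50.127) does not contain 222.209.50.49
  222.81.48.0/21 (222.81.48.0 - 222.81.55.255) does not contain 222.209.50.49
  222.209.32.0/20 (222.209.32.0 - 222.209.47.255) does not contain 222.209.50.49
  222.209.128.0/18 (222.209.128.0 - 222.209.191.255) does not contain 222.209.50.49
  222.209.64.0/18 (222.209.64.0 - 222.209.127.255) does not contain 222.209.50.49
  206.209.0.0/18 (206.209.0.0 - 206.209.63.255) does not contain 222.209.50.49
  222.145.0.0/18 (222.145.0.0 - 222.145.63.255) does not contain 222.209.50.49
Longest matching prefix is /17 -> next hop ACCESS2.

ACCESS2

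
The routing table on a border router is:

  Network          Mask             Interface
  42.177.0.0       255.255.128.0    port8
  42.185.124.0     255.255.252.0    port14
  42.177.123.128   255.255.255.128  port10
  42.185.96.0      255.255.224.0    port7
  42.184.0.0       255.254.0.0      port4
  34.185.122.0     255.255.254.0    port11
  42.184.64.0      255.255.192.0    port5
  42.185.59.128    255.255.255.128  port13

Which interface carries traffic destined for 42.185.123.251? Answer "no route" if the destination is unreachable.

Routes whose prefix contains 42.185.123.251:
  42.184.0.0/15 (42.184.0.0 - 42.185.255.255) -> port4
  42.185.96.0/19 (42.185.96.0 - 42.185.127.255) -> port7
More-specific entries that do NOT match:
  42.177.123.128/25 (42.177.123.128 - 42.177.123.255) does not contain 42.185.123.251
  42.185.59.128/25 (42.185.59.128 - 42.185.59.255) does not contain 42.185.123.251
  34.185.122.0/23 (34.185.122.0 - 34.185.123.255) does not contain 42.185.123.251
  42.185.124.0/22 (42.185.124.0 - 42.185.127.255) does not contain 42.185.123.251
Longest matching prefix is /19 -> interface port7.

port7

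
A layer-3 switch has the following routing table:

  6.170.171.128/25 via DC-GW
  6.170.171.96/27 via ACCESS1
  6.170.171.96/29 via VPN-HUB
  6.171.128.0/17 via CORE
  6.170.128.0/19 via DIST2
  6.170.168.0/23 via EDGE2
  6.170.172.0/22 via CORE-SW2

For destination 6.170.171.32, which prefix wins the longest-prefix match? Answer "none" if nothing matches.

6.170.171.32 is outside every listed prefix and there is no default route.

none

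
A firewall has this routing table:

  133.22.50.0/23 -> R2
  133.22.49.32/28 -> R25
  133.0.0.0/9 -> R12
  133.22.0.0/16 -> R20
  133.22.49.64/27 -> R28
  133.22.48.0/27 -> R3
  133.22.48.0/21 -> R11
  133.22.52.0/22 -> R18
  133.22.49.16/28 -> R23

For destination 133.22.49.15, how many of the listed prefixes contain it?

3

Prefixes containing 133.22.49.15:
  133.0.0.0/9 (133.0.0.0 - 133.127.255.255)
  133.22.0.0/16 (133.22.0.0 - 133.22.255.255)
  133.22.48.0/21 (133.22.48.0 - 133.22.55.255)
Total matching entries: 3.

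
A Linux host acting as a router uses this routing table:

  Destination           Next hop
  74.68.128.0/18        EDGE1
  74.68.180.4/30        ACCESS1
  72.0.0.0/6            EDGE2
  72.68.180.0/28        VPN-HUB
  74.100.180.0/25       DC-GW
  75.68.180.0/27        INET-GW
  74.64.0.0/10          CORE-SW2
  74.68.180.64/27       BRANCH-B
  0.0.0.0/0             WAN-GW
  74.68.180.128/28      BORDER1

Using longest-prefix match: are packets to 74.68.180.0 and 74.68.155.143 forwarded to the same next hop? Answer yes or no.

74.68.180.0: longest match 74.68.128.0/18 -> EDGE1
74.68.155.143: longest match 74.68.128.0/18 -> EDGE1

yes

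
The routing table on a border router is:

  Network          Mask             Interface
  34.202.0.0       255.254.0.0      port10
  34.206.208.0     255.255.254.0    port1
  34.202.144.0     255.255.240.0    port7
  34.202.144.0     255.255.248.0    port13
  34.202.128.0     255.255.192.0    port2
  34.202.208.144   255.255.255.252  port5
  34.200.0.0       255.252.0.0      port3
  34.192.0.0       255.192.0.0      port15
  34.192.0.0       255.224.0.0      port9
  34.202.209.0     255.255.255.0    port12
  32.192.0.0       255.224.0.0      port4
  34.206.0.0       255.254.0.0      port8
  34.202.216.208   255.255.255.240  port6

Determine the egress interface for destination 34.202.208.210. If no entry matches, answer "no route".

port10

Routes whose prefix contains 34.202.208.210:
  34.192.0.0/10 (34.192.0.0 - 34.255.255.255) -> port15
  34.192.0.0/11 (34.192.0.0 - 34.223.255.255) -> port9
  34.200.0.0/14 (34.200.0.0 - 34.203.255.255) -> port3
  34.202.0.0/15 (34.202.0.0 - 34.203.255.255) -> port10
More-specific entries that do NOT match:
  34.202.208.144/30 (34.202.208.144 - 34.202.208.147) does not contain 34.202.208.210
  34.202.216.208/28 (34.202.216.208 - 34.202.216.223) does not contain 34.202.208.210
  34.202.209.0/24 (34.202.209.0 - 34.202.209.255) does not contain 34.202.208.210
  34.206.208.0/23 (34.206.208.0 - 34.206.209.255) does not contain 34.202.208.210
  34.202.144.0/21 (34.202.144.0 - 34.202.151.255) does not contain 34.202.208.210
  34.202.144.0/20 (34.202.144.0 - 34.202.159.255) does not contain 34.202.208.210
  34.202.128.0/18 (34.202.128.0 - 34.202.191.255) does not contain 34.202.208.210
Longest matching prefix is /15 -> interface port10.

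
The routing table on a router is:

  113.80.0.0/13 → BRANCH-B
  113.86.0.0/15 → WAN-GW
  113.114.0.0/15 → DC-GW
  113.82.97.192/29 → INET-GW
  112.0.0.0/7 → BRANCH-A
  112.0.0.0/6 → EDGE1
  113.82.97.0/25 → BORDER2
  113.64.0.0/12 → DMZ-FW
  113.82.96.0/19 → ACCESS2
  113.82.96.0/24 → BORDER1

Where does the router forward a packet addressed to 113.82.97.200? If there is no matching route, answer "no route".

ACCESS2

Routes whose prefix contains 113.82.97.200:
  112.0.0.0/6 (112.0.0.0 - 115.255.255.255) -> EDGE1
  112.0.0.0/7 (112.0.0.0 - 113.255.255.255) -> BRANCH-A
  113.80.0.0/13 (113.80.0.0 - 113.87.255.255) -> BRANCH-B
  113.82.96.0/19 (113.82.96.0 - 113.82.127.255) -> ACCESS2
More-specific entries that do NOT match:
  113.82.97.192/29 (113.82.97.192 - 113.82.97.199) does not contain 113.82.97.200
  113.82.97.0/25 (113.82.97.0 - 113.82.97.127) does not contain 113.82.97.200
  113.82.96.0/24 (113.82.96.0 - 113.82.96.255) does not contain 113.82.97.200
Longest matching prefix is /19 -> next hop ACCESS2.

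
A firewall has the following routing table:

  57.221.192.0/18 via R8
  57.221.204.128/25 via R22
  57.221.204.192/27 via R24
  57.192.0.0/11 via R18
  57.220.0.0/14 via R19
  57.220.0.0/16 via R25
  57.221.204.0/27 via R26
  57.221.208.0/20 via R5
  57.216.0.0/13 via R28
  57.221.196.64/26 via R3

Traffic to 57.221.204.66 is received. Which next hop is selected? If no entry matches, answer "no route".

R8

Routes whose prefix contains 57.221.204.66:
  57.192.0.0/11 (57.192.0.0 - 57.223.255.255) -> R18
  57.216.0.0/13 (57.216.0.0 - 57.223.255.255) -> R28
  57.220.0.0/14 (57.220.0.0 - 57.223.255.255) -> R19
  57.221.192.0/18 (57.221.192.0 - 57.221.255.255) -> R8
More-specific entries that do NOT match:
  57.221.204.192/27 (57.221.204.192 - 57.221.204.223) does not contain 57.221.204.66
  57.221.204.0/27 (57.221.204.0 - 57.221.204.31) does not contain 57.221.204.66
  57.221.196.64/26 (57.221.196.64 - 57.221.196.127) does not contain 57.221.204.66
  57.221.204.128/25 (57.221.204.128 - 57.221.204.255) does not contain 57.221.204.66
  57.221.208.0/20 (57.221.208.0 - 57.221.223.255) does not contain 57.221.204.66
Longest matching prefix is /18 -> next hop R8.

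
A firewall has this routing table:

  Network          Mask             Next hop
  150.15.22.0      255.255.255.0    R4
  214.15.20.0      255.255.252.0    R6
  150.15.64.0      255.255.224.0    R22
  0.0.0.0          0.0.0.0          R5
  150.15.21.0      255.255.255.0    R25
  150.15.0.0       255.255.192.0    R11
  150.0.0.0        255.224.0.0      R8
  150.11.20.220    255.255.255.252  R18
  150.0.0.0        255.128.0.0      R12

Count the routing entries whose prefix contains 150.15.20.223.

Prefixes containing 150.15.20.223:
  0.0.0.0/0 (default, matches everything)
  150.0.0.0/9 (150.0.0.0 - 150.127.255.255)
  150.0.0.0/11 (150.0.0.0 - 150.31.255.255)
  150.15.0.0/18 (150.15.0.0 - 150.15.63.255)
Total matching entries: 4.

4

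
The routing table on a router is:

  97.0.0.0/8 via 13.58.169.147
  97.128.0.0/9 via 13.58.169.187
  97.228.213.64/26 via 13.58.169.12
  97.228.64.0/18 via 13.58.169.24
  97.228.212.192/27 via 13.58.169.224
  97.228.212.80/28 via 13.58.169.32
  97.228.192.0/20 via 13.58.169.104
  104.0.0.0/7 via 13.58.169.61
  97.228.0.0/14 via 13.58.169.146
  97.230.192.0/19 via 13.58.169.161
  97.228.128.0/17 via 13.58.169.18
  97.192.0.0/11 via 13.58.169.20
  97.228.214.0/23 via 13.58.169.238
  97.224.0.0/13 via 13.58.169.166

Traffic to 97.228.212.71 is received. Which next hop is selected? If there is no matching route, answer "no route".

13.58.169.18

Routes whose prefix contains 97.228.212.71:
  97.0.0.0/8 (97.0.0.0 - 97.255.255.255) -> 13.58.169.147
  97.128.0.0/9 (97.128.0.0 - 97.255.255.255) -> 13.58.169.187
  97.224.0.0/13 (97.224.0.0 - 97.231.255.255) -> 13.58.169.166
  97.228.0.0/14 (97.228.0.0 - 97.231.255.255) -> 13.58.169.146
  97.228.128.0/17 (97.228.128.0 - 97.228.255.255) -> 13.58.169.18
More-specific entries that do NOT match:
  97.228.212.80/28 (97.228.212.80 - 97.228.212.95) does not contain 97.228.212.71
  97.228.212.192/27 (97.228.212.192 - 97.228.212.223) does not contain 97.228.212.71
  97.228.213.64/26 (97.228.213.64 - 97.228.213.127) does not contain 97.228.212.71
  97.228.214.0/23 (97.228.214.0 - 97.228.215.255) does not contain 97.228.212.71
  97.228.192.0/20 (97.228.192.0 - 97.228.207.255) does not contain 97.228.212.71
  97.230.192.0/19 (97.230.192.0 - 97.230.223.255) does not contain 97.228.212.71
  97.228.64.0/18 (97.228.64.0 - 97.228.127.255) does not contain 97.228.212.71
Longest matching prefix is /17 -> next hop 13.58.169.18.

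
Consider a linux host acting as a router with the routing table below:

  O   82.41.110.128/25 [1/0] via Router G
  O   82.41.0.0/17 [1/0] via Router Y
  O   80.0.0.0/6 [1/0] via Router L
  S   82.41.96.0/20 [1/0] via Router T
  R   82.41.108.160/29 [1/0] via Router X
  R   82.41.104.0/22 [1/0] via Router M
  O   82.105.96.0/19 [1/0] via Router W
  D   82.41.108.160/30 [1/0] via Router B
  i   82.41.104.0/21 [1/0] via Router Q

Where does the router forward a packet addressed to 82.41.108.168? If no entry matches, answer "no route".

Routes whose prefix contains 82.41.108.168:
  80.0.0.0/6 (80.0.0.0 - 83.255.255.255) -> Router L
  82.41.0.0/17 (82.41.0.0 - 82.41.127.255) -> Router Y
  82.41.96.0/20 (82.41.96.0 - 82.41.111.255) -> Router T
  82.41.104.0/21 (82.41.104.0 - 82.41.111.255) -> Router Q
More-specific entries that do NOT match:
  82.41.108.160/30 (82.41.108.160 - 82.41.108.163) does not contain 82.41.108.168
  82.41.108.160/29 (82.41.108.160 - 82.41.108.167) does not contain 82.41.108.168
  82.41.110.128/25 (82.41.110.128 - 82.41.110.255) does not contain 82.41.108.168
  82.41.104.0/22 (82.41.104.0 - 82.41.107.255) does not contain 82.41.108.168
Longest matching prefix is /21 -> next hop Router Q.

Router Q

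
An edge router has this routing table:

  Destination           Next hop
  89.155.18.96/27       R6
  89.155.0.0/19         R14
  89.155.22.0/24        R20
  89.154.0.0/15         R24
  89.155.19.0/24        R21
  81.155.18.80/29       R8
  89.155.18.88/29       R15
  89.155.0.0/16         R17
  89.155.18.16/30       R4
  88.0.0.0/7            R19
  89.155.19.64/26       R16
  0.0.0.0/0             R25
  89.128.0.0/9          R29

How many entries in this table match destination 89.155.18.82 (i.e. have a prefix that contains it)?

6

Prefixes containing 89.155.18.82:
  0.0.0.0/0 (default, matches everything)
  88.0.0.0/7 (88.0.0.0 - 89.255.255.255)
  89.128.0.0/9 (89.128.0.0 - 89.255.255.255)
  89.154.0.0/15 (89.154.0.0 - 89.155.255.255)
  89.155.0.0/16 (89.155.0.0 - 89.155.255.255)
  89.155.0.0/19 (89.155.0.0 - 89.155.31.255)
Total matching entries: 6.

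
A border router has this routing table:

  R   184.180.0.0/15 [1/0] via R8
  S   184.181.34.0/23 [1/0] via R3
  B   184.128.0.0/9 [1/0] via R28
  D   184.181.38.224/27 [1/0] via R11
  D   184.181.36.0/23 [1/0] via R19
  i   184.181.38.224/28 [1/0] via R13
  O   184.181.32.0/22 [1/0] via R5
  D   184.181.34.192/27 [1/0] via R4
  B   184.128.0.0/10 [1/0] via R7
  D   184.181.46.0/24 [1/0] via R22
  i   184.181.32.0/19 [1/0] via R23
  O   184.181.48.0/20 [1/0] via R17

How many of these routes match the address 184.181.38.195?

Prefixes containing 184.181.38.195:
  184.128.0.0/9 (184.128.0.0 - 184.255.255.255)
  184.128.0.0/10 (184.128.0.0 - 184.191.255.255)
  184.180.0.0/15 (184.180.0.0 - 184.181.255.255)
  184.181.32.0/19 (184.181.32.0 - 184.181.63.255)
Total matching entries: 4.

4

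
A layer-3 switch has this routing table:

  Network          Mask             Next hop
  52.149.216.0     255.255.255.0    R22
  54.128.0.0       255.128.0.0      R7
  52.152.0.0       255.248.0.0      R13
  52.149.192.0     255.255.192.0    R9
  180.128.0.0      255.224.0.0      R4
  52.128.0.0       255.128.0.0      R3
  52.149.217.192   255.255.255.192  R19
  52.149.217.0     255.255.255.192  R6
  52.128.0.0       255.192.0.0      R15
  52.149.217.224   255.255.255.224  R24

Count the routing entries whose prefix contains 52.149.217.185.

Prefixes containing 52.149.217.185:
  52.128.0.0/9 (52.128.0.0 - 52.255.255.255)
  52.128.0.0/10 (52.128.0.0 - 52.191.255.255)
  52.149.192.0/18 (52.149.192.0 - 52.149.255.255)
Total matching entries: 3.

3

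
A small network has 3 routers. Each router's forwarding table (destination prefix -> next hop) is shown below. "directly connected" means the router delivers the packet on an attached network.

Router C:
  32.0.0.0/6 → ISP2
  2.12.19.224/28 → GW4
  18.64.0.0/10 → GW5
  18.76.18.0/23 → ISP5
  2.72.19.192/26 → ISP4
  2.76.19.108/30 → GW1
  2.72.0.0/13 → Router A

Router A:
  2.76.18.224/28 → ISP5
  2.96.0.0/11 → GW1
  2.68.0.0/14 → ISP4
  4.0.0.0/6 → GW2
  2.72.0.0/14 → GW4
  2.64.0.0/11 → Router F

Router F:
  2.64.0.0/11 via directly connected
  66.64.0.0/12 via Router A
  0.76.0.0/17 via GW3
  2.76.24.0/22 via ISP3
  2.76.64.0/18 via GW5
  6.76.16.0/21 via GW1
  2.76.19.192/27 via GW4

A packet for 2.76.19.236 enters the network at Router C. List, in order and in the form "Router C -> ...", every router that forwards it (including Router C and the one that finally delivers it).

At Router C: longest match for 2.76.19.236 is 2.72.0.0/13 -> Router A
At Router A: longest match for 2.76.19.236 is 2.64.0.0/11 -> Router F
At Router F: longest match for 2.76.19.236 is 2.64.0.0/11 -> directly connected

Router C -> Router A -> Router F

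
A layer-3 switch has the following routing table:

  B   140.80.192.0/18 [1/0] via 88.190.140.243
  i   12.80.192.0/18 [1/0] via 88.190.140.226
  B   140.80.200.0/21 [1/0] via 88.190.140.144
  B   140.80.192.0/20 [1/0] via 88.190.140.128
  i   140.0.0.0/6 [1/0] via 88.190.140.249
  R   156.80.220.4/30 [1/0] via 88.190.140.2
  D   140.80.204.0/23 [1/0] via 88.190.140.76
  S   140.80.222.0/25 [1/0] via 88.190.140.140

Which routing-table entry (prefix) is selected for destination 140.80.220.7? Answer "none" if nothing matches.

Entries matching 140.80.220.7:
  140.0.0.0/6 (140.0.0.0 - 143.255.255.255)
  140.80.192.0/18 (140.80.192.0 - 140.80.255.255)
Most specific is 140.80.192.0/18.

140.80.192.0/18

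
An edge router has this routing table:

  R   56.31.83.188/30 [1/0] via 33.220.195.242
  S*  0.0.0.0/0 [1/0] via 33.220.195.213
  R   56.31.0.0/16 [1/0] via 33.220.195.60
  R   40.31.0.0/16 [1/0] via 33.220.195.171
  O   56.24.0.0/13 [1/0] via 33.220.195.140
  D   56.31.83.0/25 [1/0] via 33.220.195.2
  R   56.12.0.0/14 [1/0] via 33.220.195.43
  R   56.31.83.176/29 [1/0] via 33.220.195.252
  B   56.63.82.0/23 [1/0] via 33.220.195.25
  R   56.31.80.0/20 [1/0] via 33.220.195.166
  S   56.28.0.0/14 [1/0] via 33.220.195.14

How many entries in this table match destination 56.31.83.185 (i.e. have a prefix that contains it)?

Prefixes containing 56.31.83.185:
  0.0.0.0/0 (default, matches everything)
  56.24.0.0/13 (56.24.0.0 - 56.31.255.255)
  56.28.0.0/14 (56.28.0.0 - 56.31.255.255)
  56.31.0.0/16 (56.31.0.0 - 56.31.255.255)
  56.31.80.0/20 (56.31.80.0 - 56.31.95.255)
Total matching entries: 5.

5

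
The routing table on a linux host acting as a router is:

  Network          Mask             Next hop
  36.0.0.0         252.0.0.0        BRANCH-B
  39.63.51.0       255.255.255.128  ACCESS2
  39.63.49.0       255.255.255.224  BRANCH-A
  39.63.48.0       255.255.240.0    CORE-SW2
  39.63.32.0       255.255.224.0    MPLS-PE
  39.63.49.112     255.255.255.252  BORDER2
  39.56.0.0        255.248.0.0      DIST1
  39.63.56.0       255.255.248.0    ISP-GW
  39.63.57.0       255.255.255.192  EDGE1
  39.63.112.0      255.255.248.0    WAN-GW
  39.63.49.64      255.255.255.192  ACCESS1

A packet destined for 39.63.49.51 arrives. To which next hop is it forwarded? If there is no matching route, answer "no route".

Routes whose prefix contains 39.63.49.51:
  36.0.0.0/6 (36.0.0.0 - 39.255.255.255) -> BRANCH-B
  39.56.0.0/13 (39.56.0.0 - 39.63.255.255) -> DIST1
  39.63.32.0/19 (39.63.32.0 - 39.63.63.255) -> MPLS-PE
  39.63.48.0/20 (39.63.48.0 - 39.63.63.255) -> CORE-SW2
More-specific entries that do NOT match:
  39.63.49.112/30 (39.63.49.112 - 39.63.49.115) does not contain 39.63.49.51
  39.63.49.0/27 (39.63.49.0 - 39.63.49.31) does not contain 39.63.49.51
  39.63.57.0/26 (39.63.57.0 - 39.63.57.63) does not contain 39.63.49.51
  39.63.49.64/26 (39.63.49.64 - 39.63.49.127) does not contain 39.63.49.51
  39.63.51.0/25 (39.63.51.0 - 39.63.51.127) does not contain 39.63.49.51
  39.63.56.0/21 (39.63.56.0 - 39.63.63.255) does not contain 39.63.49.51
  39.63.112.0/21 (39.63.112.0 - 39.63.119.255) does not contain 39.63.49.51
Longest matching prefix is /20 -> next hop CORE-SW2.

CORE-SW2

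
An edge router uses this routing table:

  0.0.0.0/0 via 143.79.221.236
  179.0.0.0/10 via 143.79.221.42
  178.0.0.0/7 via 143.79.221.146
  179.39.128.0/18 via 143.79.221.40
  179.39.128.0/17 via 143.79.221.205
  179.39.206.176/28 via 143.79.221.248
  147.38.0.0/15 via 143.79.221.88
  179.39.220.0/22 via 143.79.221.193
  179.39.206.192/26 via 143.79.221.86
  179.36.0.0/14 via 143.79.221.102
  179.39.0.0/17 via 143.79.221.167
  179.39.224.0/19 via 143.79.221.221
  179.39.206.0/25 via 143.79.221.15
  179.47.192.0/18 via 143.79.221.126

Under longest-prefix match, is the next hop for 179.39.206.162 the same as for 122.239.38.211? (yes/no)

179.39.206.162: longest match 179.39.128.0/17 -> 143.79.221.205
122.239.38.211: longest match 0.0.0.0/0 -> 143.79.221.236

no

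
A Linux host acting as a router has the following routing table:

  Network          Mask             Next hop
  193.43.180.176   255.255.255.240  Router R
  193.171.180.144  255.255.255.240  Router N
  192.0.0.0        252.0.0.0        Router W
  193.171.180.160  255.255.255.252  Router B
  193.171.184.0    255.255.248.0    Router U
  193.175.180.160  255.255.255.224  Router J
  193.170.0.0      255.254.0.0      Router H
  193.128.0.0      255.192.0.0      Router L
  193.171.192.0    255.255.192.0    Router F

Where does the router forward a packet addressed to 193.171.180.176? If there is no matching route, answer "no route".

Router H

Routes whose prefix contains 193.171.180.176:
  192.0.0.0/6 (192.0.0.0 - 195.255.255.255) -> Router W
  193.128.0.0/10 (193.128.0.0 - 193.191.255.255) -> Router L
  193.170.0.0/15 (193.170.0.0 - 193.171.255.255) -> Router H
More-specific entries that do NOT match:
  193.171.180.160/30 (193.171.180.160 - 193.171.180.163) does not contain 193.171.180.176
  193.43.180.176/28 (193.43.180.176 - 193.43.180.191) does not contain 193.171.180.176
  193.171.180.144/28 (193.171.180.144 - 193.171.180.159) does not contain 193.171.180.176
  193.175.180.160/27 (193.175.180.160 - 193.175.180.191) does not contain 193.171.180.176
  193.171.184.0/21 (193.171.184.0 - 193.171.191.255) does not contain 193.171.180.176
  193.171.192.0/18 (193.171.192.0 - 193.171.255.255) does not contain 193.171.180.176
Longest matching prefix is /15 -> next hop Router H.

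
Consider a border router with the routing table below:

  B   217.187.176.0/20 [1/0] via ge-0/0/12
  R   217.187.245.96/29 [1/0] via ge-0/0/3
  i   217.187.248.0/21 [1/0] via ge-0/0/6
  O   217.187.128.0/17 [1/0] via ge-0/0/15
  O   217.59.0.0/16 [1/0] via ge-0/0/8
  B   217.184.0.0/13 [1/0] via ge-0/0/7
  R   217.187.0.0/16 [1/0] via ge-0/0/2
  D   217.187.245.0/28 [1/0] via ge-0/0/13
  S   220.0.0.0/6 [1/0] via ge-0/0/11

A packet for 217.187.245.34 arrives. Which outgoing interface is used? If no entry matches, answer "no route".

ge-0/0/15

Routes whose prefix contains 217.187.245.34:
  217.184.0.0/13 (217.184.0.0 - 217.191.255.255) -> ge-0/0/7
  217.187.0.0/16 (217.187.0.0 - 217.187.255.255) -> ge-0/0/2
  217.187.128.0/17 (217.187.128.0 - 217.187.255.255) -> ge-0/0/15
More-specific entries that do NOT match:
  217.187.245.96/29 (217.187.245.96 - 217.187.245.103) does not contain 217.187.245.34
  217.187.245.0/28 (217.187.245.0 - 217.187.245.15) does not contain 217.187.245.34
  217.187.248.0/21 (217.187.248.0 - 217.187.255.255) does not contain 217.187.245.34
  217.187.176.0/20 (217.187.176.0 - 217.187.191.255) does not contain 217.187.245.34
Longest matching prefix is /17 -> interface ge-0/0/15.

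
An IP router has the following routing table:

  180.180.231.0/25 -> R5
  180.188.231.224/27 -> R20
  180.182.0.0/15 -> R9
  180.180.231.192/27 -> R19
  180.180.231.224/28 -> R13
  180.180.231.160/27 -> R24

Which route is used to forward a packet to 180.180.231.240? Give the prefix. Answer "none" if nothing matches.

none

180.180.231.240 is outside every listed prefix and there is no default route.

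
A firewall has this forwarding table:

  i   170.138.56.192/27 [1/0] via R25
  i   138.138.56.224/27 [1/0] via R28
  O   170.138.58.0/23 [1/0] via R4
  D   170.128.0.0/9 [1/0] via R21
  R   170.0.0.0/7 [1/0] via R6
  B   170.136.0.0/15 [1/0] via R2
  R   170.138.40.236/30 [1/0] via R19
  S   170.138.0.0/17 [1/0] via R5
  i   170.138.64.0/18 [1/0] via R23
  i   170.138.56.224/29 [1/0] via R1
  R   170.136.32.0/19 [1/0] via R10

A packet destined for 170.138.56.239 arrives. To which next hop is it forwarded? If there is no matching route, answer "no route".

R5

Routes whose prefix contains 170.138.56.239:
  170.0.0.0/7 (170.0.0.0 - 171.255.255.255) -> R6
  170.128.0.0/9 (170.128.0.0 - 170.255.255.255) -> R21
  170.138.0.0/17 (170.138.0.0 - 170.138.127.255) -> R5
More-specific entries that do NOT match:
  170.138.40.236/30 (170.138.40.236 - 170.138.40.239) does not contain 170.138.56.239
  170.138.56.224/29 (170.138.56.224 - 170.138.56.231) does not contain 170.138.56.239
  170.138.56.192/27 (170.138.56.192 - 170.138.56.223) does not contain 170.138.56.239
  138.138.56.224/27 (138.138.56.224 - 138.138.56.255) does not contain 170.138.56.239
  170.138.58.0/23 (170.138.58.0 - 170.138.59.255) does not contain 170.138.56.239
  170.136.32.0/19 (170.136.32.0 - 170.136.63.255) does not contain 170.138.56.239
  170.138.64.0/18 (170.138.64.0 - 170.138.127.255) does not contain 170.138.56.239
Longest matching prefix is /17 -> next hop R5.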